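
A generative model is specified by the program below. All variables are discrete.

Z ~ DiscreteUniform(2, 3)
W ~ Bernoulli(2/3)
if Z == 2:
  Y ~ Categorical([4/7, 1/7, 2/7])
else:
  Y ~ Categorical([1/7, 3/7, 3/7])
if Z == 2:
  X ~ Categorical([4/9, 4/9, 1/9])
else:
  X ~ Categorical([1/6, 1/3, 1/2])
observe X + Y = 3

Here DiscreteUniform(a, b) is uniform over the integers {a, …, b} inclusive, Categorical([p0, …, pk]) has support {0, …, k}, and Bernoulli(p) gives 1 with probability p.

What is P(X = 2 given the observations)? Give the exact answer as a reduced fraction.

Enumerate traces; 8 have nonzero weight after conditioning:
  (Z=2, W=0, Y=1, X=2) weight 1/378
  (Z=2, W=0, Y=2, X=1) weight 4/189
  (Z=2, W=1, Y=1, X=2) weight 1/189
  (Z=2, W=1, Y=2, X=1) weight 8/189
  (Z=3, W=0, Y=1, X=2) weight 1/28
  (Z=3, W=0, Y=2, X=1) weight 1/42
  (Z=3, W=1, Y=1, X=2) weight 1/14
  (Z=3, W=1, Y=2, X=1) weight 1/21
Group by X:
  weight(X=1) = 17/126
  weight(X=2) = 29/252
Total weight = 17/126 + 29/252 = 1/4
P(X=1 | obs) = 17/126 / 1/4 = 34/63
P(X=2 | obs) = 29/252 / 1/4 = 29/63

P(X = 2 | obs) = 29/63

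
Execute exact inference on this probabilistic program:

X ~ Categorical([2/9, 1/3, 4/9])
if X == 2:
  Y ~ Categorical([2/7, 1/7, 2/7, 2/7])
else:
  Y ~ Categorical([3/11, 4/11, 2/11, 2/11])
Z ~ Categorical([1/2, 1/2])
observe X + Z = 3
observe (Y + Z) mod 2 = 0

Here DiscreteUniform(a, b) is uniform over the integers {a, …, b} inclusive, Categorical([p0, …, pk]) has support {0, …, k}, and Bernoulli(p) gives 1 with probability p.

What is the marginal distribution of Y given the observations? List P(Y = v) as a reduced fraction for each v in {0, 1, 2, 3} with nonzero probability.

P(Y=1) = 1/3, P(Y=3) = 2/3

Enumerate traces; 2 have nonzero weight after conditioning:
  (X=2, Y=1, Z=1) weight 2/63
  (X=2, Y=3, Z=1) weight 4/63
Group by Y:
  weight(Y=1) = 2/63
  weight(Y=3) = 4/63
Total weight = 2/63 + 4/63 = 2/21
P(Y=1 | obs) = 2/63 / 2/21 = 1/3
P(Y=3 | obs) = 4/63 / 2/21 = 2/3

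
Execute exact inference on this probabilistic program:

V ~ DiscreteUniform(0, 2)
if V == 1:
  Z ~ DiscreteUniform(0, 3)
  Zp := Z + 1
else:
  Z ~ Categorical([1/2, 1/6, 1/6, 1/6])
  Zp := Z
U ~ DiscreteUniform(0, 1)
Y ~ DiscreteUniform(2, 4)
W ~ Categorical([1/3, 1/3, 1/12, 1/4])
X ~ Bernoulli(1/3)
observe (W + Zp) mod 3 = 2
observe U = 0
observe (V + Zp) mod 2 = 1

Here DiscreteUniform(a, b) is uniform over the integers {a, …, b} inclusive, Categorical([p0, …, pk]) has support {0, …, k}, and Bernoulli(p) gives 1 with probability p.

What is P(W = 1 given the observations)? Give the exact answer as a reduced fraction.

Enumerate traces; 42 have nonzero weight after conditioning:
  (V=0, Z=1, U=0, Y=2, W=1, X=0) weight 1/486
  (V=0, Z=1, U=0, Y=2, W=1, X=1) weight 1/972
  (V=0, Z=1, U=0, Y=3, W=1, X=0) weight 1/486
  (V=0, Z=1, U=0, Y=3, W=1, X=1) weight 1/972
  (V=0, Z=1, U=0, Y=4, W=1, X=0) weight 1/486
  (V=0, Z=1, U=0, Y=4, W=1, X=1) weight 1/972
  (V=0, Z=3, U=0, Y=2, W=2, X=0) weight 1/1944
  (V=0, Z=3, U=0, Y=2, W=2, X=1) weight 1/3888
  (V=1, Z=1, U=0, Y=2, W=0, X=0) weight 1/324
  (V=1, Z=1, U=0, Y=2, W=3, X=0) weight 1/432
  … 32 more
Group by W:
  weight(W=0) = 1/72
  weight(W=1) = 7/216
  weight(W=2) = 1/216
  weight(W=3) = 1/96
Total weight = 1/72 + 7/216 + 1/216 + 1/96 = 53/864
P(W=0 | obs) = 1/72 / 53/864 = 12/53
P(W=1 | obs) = 7/216 / 53/864 = 28/53
P(W=2 | obs) = 1/216 / 53/864 = 4/53
P(W=3 | obs) = 1/96 / 53/864 = 9/53

P(W = 1 | obs) = 28/53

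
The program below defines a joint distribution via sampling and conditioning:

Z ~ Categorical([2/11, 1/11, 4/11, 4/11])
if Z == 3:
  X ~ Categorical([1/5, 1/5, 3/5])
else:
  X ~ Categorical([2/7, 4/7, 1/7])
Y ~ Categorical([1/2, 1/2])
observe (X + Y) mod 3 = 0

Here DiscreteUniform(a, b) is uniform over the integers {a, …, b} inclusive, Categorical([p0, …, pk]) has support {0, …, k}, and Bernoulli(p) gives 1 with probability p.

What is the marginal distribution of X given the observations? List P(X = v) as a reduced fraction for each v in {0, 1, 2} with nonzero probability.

Enumerate traces; 8 have nonzero weight after conditioning:
  (Z=0, X=0, Y=0) weight 2/77
  (Z=0, X=2, Y=1) weight 1/77
  (Z=1, X=0, Y=0) weight 1/77
  (Z=1, X=2, Y=1) weight 1/154
  (Z=2, X=0, Y=0) weight 4/77
  (Z=2, X=2, Y=1) weight 2/77
  (Z=3, X=0, Y=0) weight 2/55
  (Z=3, X=2, Y=1) weight 6/55
Group by X:
  weight(X=0) = 7/55
  weight(X=2) = 17/110
Total weight = 7/55 + 17/110 = 31/110
P(X=0 | obs) = 7/55 / 31/110 = 14/31
P(X=2 | obs) = 17/110 / 31/110 = 17/31

P(X=0) = 14/31, P(X=2) = 17/31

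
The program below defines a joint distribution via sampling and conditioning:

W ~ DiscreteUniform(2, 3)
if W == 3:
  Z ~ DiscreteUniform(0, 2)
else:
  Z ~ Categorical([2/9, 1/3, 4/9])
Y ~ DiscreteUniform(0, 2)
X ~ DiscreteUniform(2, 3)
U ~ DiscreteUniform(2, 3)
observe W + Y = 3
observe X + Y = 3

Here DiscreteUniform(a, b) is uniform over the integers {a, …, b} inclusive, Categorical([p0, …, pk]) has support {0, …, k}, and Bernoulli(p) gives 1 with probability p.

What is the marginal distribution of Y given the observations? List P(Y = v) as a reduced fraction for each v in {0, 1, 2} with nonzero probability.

P(Y=0) = 1/2, P(Y=1) = 1/2

Enumerate traces; 12 have nonzero weight after conditioning:
  (W=2, Z=0, Y=1, X=2, U=2) weight 1/108
  (W=2, Z=0, Y=1, X=2, U=3) weight 1/108
  (W=2, Z=1, Y=1, X=2, U=2) weight 1/72
  (W=2, Z=1, Y=1, X=2, U=3) weight 1/72
  (W=2, Z=2, Y=1, X=2, U=2) weight 1/54
  (W=2, Z=2, Y=1, X=2, U=3) weight 1/54
  (W=3, Z=0, Y=0, X=3, U=2) weight 1/72
  (W=3, Z=0, Y=0, X=3, U=3) weight 1/72
  … 4 more
Group by Y:
  weight(Y=0) = 1/12
  weight(Y=1) = 1/12
Total weight = 1/12 + 1/12 = 1/6
P(Y=0 | obs) = 1/12 / 1/6 = 1/2
P(Y=1 | obs) = 1/12 / 1/6 = 1/2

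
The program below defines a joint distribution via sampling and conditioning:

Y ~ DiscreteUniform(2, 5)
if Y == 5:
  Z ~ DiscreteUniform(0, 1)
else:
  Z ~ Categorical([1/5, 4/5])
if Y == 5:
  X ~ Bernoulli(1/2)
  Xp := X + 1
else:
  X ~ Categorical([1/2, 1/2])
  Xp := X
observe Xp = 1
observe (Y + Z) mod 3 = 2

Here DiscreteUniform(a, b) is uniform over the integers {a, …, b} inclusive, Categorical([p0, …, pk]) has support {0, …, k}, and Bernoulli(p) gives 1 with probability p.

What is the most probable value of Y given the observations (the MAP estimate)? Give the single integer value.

Enumerate traces; 3 have nonzero weight after conditioning:
  (Y=2, Z=0, X=1) weight 1/40
  (Y=4, Z=1, X=1) weight 1/10
  (Y=5, Z=0, X=0) weight 1/16
Group by Y:
  weight(Y=2) = 1/40
  weight(Y=4) = 1/10
  weight(Y=5) = 1/16
Total weight = 1/40 + 1/10 + 1/16 = 3/16
P(Y=2 | obs) = 1/40 / 3/16 = 2/15
P(Y=4 | obs) = 1/10 / 3/16 = 8/15
P(Y=5 | obs) = 1/16 / 3/16 = 1/3
argmax = 4

argmax_v P(Y = v | obs) = 4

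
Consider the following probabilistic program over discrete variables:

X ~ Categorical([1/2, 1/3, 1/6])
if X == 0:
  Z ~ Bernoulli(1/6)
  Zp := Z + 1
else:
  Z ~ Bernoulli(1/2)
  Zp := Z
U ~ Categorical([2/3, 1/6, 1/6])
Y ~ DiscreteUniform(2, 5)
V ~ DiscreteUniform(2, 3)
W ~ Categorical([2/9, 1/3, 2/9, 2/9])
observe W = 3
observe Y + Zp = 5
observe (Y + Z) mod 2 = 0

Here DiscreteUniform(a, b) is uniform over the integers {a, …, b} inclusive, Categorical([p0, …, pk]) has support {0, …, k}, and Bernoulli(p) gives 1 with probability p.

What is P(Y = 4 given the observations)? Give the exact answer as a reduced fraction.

P(Y = 4 | obs) = 5/6

Enumerate traces; 12 have nonzero weight after conditioning:
  (X=0, Z=0, U=0, Y=4, V=2, W=3) weight 5/648
  (X=0, Z=0, U=0, Y=4, V=3, W=3) weight 5/648
  (X=0, Z=0, U=1, Y=4, V=2, W=3) weight 5/2592
  (X=0, Z=0, U=1, Y=4, V=3, W=3) weight 5/2592
  (X=0, Z=0, U=2, Y=4, V=2, W=3) weight 5/2592
  (X=0, Z=0, U=2, Y=4, V=3, W=3) weight 5/2592
  (X=0, Z=1, U=0, Y=3, V=2, W=3) weight 1/648
  (X=0, Z=1, U=0, Y=3, V=3, W=3) weight 1/648
  … 4 more
Group by Y:
  weight(Y=3) = 1/216
  weight(Y=4) = 5/216
Total weight = 1/216 + 5/216 = 1/36
P(Y=3 | obs) = 1/216 / 1/36 = 1/6
P(Y=4 | obs) = 5/216 / 1/36 = 5/6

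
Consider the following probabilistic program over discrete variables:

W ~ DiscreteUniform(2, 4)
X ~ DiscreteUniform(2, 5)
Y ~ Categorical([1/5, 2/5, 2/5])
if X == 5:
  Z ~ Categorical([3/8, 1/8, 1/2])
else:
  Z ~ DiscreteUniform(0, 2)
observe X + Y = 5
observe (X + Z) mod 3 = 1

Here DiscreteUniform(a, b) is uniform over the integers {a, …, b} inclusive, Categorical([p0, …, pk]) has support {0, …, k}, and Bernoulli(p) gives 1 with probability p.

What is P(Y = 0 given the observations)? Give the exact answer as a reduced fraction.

P(Y = 0 | obs) = 3/11

Enumerate traces; 9 have nonzero weight after conditioning:
  (W=2, X=3, Y=2, Z=1) weight 1/90
  (W=2, X=4, Y=1, Z=0) weight 1/90
  (W=2, X=5, Y=0, Z=2) weight 1/120
  (W=3, X=3, Y=2, Z=1) weight 1/90
  (W=3, X=4, Y=1, Z=0) weight 1/90
  (W=3, X=5, Y=0, Z=2) weight 1/120
  (W=4, X=3, Y=2, Z=1) weight 1/90
  (W=4, X=4, Y=1, Z=0) weight 1/90
  … 1 more
Group by Y:
  weight(Y=0) = 1/40
  weight(Y=1) = 1/30
  weight(Y=2) = 1/30
Total weight = 1/40 + 1/30 + 1/30 = 11/120
P(Y=0 | obs) = 1/40 / 11/120 = 3/11
P(Y=1 | obs) = 1/30 / 11/120 = 4/11
P(Y=2 | obs) = 1/30 / 11/120 = 4/11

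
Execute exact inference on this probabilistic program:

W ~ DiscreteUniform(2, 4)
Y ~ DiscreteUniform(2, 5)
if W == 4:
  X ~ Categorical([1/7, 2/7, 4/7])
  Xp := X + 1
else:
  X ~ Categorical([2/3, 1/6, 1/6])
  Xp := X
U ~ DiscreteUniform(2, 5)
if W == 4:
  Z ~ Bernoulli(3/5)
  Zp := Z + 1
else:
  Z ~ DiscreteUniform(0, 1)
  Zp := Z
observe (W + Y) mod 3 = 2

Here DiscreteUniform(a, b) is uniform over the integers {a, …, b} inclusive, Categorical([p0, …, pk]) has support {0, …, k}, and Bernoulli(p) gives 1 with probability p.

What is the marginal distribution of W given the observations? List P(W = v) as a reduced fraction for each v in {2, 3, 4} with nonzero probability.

Enumerate traces; 96 have nonzero weight after conditioning:
  (W=2, Y=3, X=0, U=2, Z=0) weight 1/144
  (W=2, Y=3, X=0, U=2, Z=1) weight 1/144
  (W=2, Y=3, X=0, U=3, Z=0) weight 1/144
  (W=2, Y=3, X=0, U=3, Z=1) weight 1/144
  (W=2, Y=3, X=0, U=4, Z=0) weight 1/144
  (W=2, Y=3, X=0, U=4, Z=1) weight 1/144
  (W=2, Y=3, X=0, U=5, Z=0) weight 1/144
  (W=2, Y=3, X=0, U=5, Z=1) weight 1/144
  (W=3, Y=2, X=0, U=2, Z=0) weight 1/144
  (W=4, Y=4, X=0, U=2, Z=0) weight 1/840
  … 86 more
Group by W:
  weight(W=2) = 1/12
  weight(W=3) = 1/6
  weight(W=4) = 1/12
Total weight = 1/12 + 1/6 + 1/12 = 1/3
P(W=2 | obs) = 1/12 / 1/3 = 1/4
P(W=3 | obs) = 1/6 / 1/3 = 1/2
P(W=4 | obs) = 1/12 / 1/3 = 1/4

P(W=2) = 1/4, P(W=3) = 1/2, P(W=4) = 1/4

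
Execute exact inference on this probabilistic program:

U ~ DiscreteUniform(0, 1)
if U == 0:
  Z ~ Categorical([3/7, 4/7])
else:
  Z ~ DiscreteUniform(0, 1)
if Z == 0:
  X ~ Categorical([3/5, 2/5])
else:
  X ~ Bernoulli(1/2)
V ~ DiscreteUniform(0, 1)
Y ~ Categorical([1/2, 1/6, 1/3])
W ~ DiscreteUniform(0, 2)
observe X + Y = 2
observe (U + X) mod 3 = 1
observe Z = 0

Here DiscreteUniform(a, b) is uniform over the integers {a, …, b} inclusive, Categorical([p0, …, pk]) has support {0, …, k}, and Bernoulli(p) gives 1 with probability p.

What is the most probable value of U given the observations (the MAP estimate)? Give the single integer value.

Enumerate traces; 12 have nonzero weight after conditioning:
  (U=0, Z=0, X=1, V=0, Y=1, W=0) weight 1/420
  (U=0, Z=0, X=1, V=0, Y=1, W=1) weight 1/420
  (U=0, Z=0, X=1, V=0, Y=1, W=2) weight 1/420
  (U=0, Z=0, X=1, V=1, Y=1, W=0) weight 1/420
  (U=0, Z=0, X=1, V=1, Y=1, W=1) weight 1/420
  (U=0, Z=0, X=1, V=1, Y=1, W=2) weight 1/420
  (U=1, Z=0, X=0, V=0, Y=2, W=0) weight 1/120
  (U=1, Z=0, X=0, V=0, Y=2, W=1) weight 1/120
  … 4 more
Group by U:
  weight(U=0) = 1/70
  weight(U=1) = 1/20
Total weight = 1/70 + 1/20 = 9/140
P(U=0 | obs) = 1/70 / 9/140 = 2/9
P(U=1 | obs) = 1/20 / 9/140 = 7/9
argmax = 1

argmax_v P(U = v | obs) = 1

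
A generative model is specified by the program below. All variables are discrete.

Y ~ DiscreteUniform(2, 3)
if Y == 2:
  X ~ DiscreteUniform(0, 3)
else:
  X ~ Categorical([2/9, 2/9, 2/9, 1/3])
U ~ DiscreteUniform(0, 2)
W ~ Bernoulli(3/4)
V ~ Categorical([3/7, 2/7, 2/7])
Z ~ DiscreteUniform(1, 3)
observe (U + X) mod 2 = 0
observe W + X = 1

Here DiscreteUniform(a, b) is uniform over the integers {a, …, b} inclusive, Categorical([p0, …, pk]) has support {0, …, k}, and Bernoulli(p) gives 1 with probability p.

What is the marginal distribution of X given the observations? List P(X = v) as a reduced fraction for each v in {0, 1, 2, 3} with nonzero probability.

Enumerate traces; 54 have nonzero weight after conditioning:
  (Y=2, X=0, U=0, W=1, V=0, Z=1) weight 1/224
  (Y=2, X=0, U=0, W=1, V=0, Z=2) weight 1/224
  (Y=2, X=0, U=0, W=1, V=0, Z=3) weight 1/224
  (Y=2, X=0, U=0, W=1, V=1, Z=1) weight 1/336
  (Y=2, X=0, U=0, W=1, V=1, Z=2) weight 1/336
  (Y=2, X=0, U=0, W=1, V=1, Z=3) weight 1/336
  (Y=2, X=0, U=0, W=1, V=2, Z=1) weight 1/336
  (Y=2, X=0, U=0, W=1, V=2, Z=2) weight 1/336
  (Y=2, X=1, U=1, W=0, V=0, Z=1) weight 1/672
  … 45 more
Group by X:
  weight(X=0) = 17/144
  weight(X=1) = 17/864
Total weight = 17/144 + 17/864 = 119/864
P(X=0 | obs) = 17/144 / 119/864 = 6/7
P(X=1 | obs) = 17/864 / 119/864 = 1/7

P(X=0) = 6/7, P(X=1) = 1/7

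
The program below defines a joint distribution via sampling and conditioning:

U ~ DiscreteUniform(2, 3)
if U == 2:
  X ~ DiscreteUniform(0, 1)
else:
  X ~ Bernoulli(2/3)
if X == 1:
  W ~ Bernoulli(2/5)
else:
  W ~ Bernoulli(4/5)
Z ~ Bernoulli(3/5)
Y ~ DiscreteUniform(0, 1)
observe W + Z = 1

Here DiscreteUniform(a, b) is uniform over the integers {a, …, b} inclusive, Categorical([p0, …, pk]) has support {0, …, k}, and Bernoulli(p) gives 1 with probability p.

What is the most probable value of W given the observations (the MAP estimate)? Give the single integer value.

argmax_v P(W = v | obs) = 0

Enumerate traces; 16 have nonzero weight after conditioning:
  (U=2, X=0, W=0, Z=1, Y=0) weight 3/200
  (U=2, X=0, W=0, Z=1, Y=1) weight 3/200
  (U=2, X=0, W=1, Z=0, Y=0) weight 1/25
  (U=2, X=0, W=1, Z=0, Y=1) weight 1/25
  (U=2, X=1, W=0, Z=1, Y=0) weight 9/200
  (U=2, X=1, W=0, Z=1, Y=1) weight 9/200
  (U=2, X=1, W=1, Z=0, Y=0) weight 1/50
  (U=2, X=1, W=1, Z=0, Y=1) weight 1/50
  … 8 more
Group by W:
  weight(W=0) = 13/50
  weight(W=1) = 17/75
Total weight = 13/50 + 17/75 = 73/150
P(W=0 | obs) = 13/50 / 73/150 = 39/73
P(W=1 | obs) = 17/75 / 73/150 = 34/73
argmax = 0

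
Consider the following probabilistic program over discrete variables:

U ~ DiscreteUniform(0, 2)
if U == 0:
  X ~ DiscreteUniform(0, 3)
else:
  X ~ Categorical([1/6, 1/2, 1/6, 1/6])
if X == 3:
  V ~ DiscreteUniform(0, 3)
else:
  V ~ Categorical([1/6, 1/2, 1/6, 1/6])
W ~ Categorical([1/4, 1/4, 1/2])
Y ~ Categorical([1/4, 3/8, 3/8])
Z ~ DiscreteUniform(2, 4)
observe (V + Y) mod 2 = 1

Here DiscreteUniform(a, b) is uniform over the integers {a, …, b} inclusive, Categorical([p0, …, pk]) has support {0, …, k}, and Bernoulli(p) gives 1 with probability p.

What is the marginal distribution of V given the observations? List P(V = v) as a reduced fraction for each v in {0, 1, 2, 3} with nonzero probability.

P(V=0) = 237/1844, P(V=1) = 975/1844, P(V=2) = 237/1844, P(V=3) = 395/1844

Enumerate traces; 648 have nonzero weight after conditioning:
  (U=0, X=0, V=0, W=0, Y=1, Z=2) weight 1/2304
  (U=0, X=0, V=0, W=0, Y=1, Z=3) weight 1/2304
  (U=0, X=0, V=0, W=0, Y=1, Z=4) weight 1/2304
  (U=0, X=0, V=0, W=1, Y=1, Z=2) weight 1/2304
  (U=0, X=0, V=0, W=1, Y=1, Z=3) weight 1/2304
  (U=0, X=0, V=0, W=1, Y=1, Z=4) weight 1/2304
  (U=0, X=0, V=0, W=2, Y=1, Z=2) weight 1/1152
  (U=0, X=0, V=0, W=2, Y=1, Z=3) weight 1/1152
  (U=0, X=0, V=1, W=0, Y=0, Z=2) weight 1/1152
  (U=0, X=0, V=2, W=0, Y=1, Z=2) weight 1/2304
  … 638 more
Group by V:
  weight(V=0) = 79/1152
  weight(V=1) = 325/1152
  weight(V=2) = 79/1152
  weight(V=3) = 395/3456
Total weight = 79/1152 + 325/1152 + 79/1152 + 395/3456 = 461/864
P(V=0 | obs) = 79/1152 / 461/864 = 237/1844
P(V=1 | obs) = 325/1152 / 461/864 = 975/1844
P(V=2 | obs) = 79/1152 / 461/864 = 237/1844
P(V=3 | obs) = 395/3456 / 461/864 = 395/1844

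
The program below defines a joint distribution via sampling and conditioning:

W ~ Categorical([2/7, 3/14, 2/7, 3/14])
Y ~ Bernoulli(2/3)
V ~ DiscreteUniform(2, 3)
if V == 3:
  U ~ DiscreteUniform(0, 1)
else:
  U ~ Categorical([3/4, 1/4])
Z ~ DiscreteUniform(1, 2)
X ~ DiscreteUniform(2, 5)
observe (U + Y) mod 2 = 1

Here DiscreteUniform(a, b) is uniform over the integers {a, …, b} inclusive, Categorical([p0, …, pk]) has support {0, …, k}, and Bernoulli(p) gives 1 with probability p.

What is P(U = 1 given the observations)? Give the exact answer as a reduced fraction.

P(U = 1 | obs) = 3/13

Enumerate traces; 128 have nonzero weight after conditioning:
  (W=0, Y=0, V=2, U=1, Z=1, X=2) weight 1/672
  (W=0, Y=0, V=2, U=1, Z=1, X=3) weight 1/672
  (W=0, Y=0, V=2, U=1, Z=1, X=4) weight 1/672
  (W=0, Y=0, V=2, U=1, Z=1, X=5) weight 1/672
  (W=0, Y=0, V=2, U=1, Z=2, X=2) weight 1/672
  (W=0, Y=0, V=2, U=1, Z=2, X=3) weight 1/672
  (W=0, Y=0, V=2, U=1, Z=2, X=4) weight 1/672
  (W=0, Y=0, V=2, U=1, Z=2, X=5) weight 1/672
  (W=0, Y=1, V=2, U=0, Z=1, X=2) weight 1/112
  … 119 more
Group by U:
  weight(U=0) = 5/12
  weight(U=1) = 1/8
Total weight = 5/12 + 1/8 = 13/24
P(U=0 | obs) = 5/12 / 13/24 = 10/13
P(U=1 | obs) = 1/8 / 13/24 = 3/13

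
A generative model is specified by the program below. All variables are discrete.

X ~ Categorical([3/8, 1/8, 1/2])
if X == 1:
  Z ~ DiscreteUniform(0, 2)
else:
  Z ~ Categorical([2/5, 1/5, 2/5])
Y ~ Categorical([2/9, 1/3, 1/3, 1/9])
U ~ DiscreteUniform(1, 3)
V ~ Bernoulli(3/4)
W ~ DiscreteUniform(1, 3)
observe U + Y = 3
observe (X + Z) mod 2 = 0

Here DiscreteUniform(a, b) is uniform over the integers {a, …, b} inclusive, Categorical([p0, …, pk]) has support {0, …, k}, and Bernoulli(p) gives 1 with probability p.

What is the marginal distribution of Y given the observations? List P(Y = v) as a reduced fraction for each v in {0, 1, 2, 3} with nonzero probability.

P(Y=0) = 1/4, P(Y=1) = 3/8, P(Y=2) = 3/8

Enumerate traces; 90 have nonzero weight after conditioning:
  (X=0, Z=0, Y=0, U=3, V=0, W=1) weight 1/1080
  (X=0, Z=0, Y=0, U=3, V=0, W=2) weight 1/1080
  (X=0, Z=0, Y=0, U=3, V=0, W=3) weight 1/1080
  (X=0, Z=0, Y=0, U=3, V=1, W=1) weight 1/360
  (X=0, Z=0, Y=0, U=3, V=1, W=2) weight 1/360
  (X=0, Z=0, Y=0, U=3, V=1, W=3) weight 1/360
  (X=0, Z=0, Y=1, U=2, V=0, W=1) weight 1/720
  (X=0, Z=0, Y=1, U=2, V=0, W=2) weight 1/720
  (X=0, Z=0, Y=2, U=1, V=0, W=1) weight 1/720
  … 81 more
Group by Y:
  weight(Y=0) = 89/1620
  weight(Y=1) = 89/1080
  weight(Y=2) = 89/1080
Total weight = 89/1620 + 89/1080 + 89/1080 = 89/405
P(Y=0 | obs) = 89/1620 / 89/405 = 1/4
P(Y=1 | obs) = 89/1080 / 89/405 = 3/8
P(Y=2 | obs) = 89/1080 / 89/405 = 3/8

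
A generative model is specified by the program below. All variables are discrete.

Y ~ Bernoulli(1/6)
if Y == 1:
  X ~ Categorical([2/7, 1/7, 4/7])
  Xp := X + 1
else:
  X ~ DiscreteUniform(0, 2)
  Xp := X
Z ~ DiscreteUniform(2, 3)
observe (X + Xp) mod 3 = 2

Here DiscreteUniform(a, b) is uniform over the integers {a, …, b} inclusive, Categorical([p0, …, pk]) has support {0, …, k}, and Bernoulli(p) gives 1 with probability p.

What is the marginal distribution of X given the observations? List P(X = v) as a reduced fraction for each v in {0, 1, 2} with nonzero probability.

Enumerate traces; 4 have nonzero weight after conditioning:
  (Y=0, X=1, Z=2) weight 5/36
  (Y=0, X=1, Z=3) weight 5/36
  (Y=1, X=2, Z=2) weight 1/21
  (Y=1, X=2, Z=3) weight 1/21
Group by X:
  weight(X=1) = 5/18
  weight(X=2) = 2/21
Total weight = 5/18 + 2/21 = 47/126
P(X=1 | obs) = 5/18 / 47/126 = 35/47
P(X=2 | obs) = 2/21 / 47/126 = 12/47

P(X=1) = 35/47, P(X=2) = 12/47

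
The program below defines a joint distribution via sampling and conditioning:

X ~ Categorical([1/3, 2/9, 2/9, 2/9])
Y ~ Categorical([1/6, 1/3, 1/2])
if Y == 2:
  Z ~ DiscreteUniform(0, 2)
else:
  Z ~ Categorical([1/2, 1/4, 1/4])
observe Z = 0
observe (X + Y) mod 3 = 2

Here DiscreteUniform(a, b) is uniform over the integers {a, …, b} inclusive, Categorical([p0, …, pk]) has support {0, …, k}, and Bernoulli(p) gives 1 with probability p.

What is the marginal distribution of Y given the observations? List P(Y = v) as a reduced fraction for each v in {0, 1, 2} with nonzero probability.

P(Y=0) = 1/8, P(Y=1) = 1/4, P(Y=2) = 5/8

Enumerate traces; 4 have nonzero weight after conditioning:
  (X=0, Y=2, Z=0) weight 1/18
  (X=1, Y=1, Z=0) weight 1/27
  (X=2, Y=0, Z=0) weight 1/54
  (X=3, Y=2, Z=0) weight 1/27
Group by Y:
  weight(Y=0) = 1/54
  weight(Y=1) = 1/27
  weight(Y=2) = 5/54
Total weight = 1/54 + 1/27 + 5/54 = 4/27
P(Y=0 | obs) = 1/54 / 4/27 = 1/8
P(Y=1 | obs) = 1/27 / 4/27 = 1/4
P(Y=2 | obs) = 5/54 / 4/27 = 5/8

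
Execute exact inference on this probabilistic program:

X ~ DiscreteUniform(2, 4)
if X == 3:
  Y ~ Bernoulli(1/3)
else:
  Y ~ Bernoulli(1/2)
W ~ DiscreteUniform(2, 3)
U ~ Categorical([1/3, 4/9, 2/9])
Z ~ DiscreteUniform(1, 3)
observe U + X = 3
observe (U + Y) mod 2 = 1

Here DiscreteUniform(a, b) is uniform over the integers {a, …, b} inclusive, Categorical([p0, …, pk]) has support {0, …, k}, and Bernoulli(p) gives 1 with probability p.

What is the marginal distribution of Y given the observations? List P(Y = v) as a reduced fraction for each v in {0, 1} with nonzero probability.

Enumerate traces; 12 have nonzero weight after conditioning:
  (X=2, Y=0, W=2, U=1, Z=1) weight 1/81
  (X=2, Y=0, W=2, U=1, Z=2) weight 1/81
  (X=2, Y=0, W=2, U=1, Z=3) weight 1/81
  (X=2, Y=0, W=3, U=1, Z=1) weight 1/81
  (X=2, Y=0, W=3, U=1, Z=2) weight 1/81
  (X=2, Y=0, W=3, U=1, Z=3) weight 1/81
  (X=3, Y=1, W=2, U=0, Z=1) weight 1/162
  (X=3, Y=1, W=2, U=0, Z=2) weight 1/162
  … 4 more
Group by Y:
  weight(Y=0) = 2/27
  weight(Y=1) = 1/27
Total weight = 2/27 + 1/27 = 1/9
P(Y=0 | obs) = 2/27 / 1/9 = 2/3
P(Y=1 | obs) = 1/27 / 1/9 = 1/3

P(Y=0) = 2/3, P(Y=1) = 1/3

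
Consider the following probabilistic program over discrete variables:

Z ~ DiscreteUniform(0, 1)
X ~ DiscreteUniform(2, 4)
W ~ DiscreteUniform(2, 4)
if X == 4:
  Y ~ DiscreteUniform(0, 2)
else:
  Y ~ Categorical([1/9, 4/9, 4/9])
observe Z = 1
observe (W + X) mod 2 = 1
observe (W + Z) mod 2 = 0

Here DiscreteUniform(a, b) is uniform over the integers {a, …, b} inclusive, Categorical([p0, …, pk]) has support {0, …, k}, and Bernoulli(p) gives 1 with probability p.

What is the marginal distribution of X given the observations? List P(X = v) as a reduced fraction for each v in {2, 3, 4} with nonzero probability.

P(X=2) = 1/2, P(X=4) = 1/2

Enumerate traces; 6 have nonzero weight after conditioning:
  (Z=1, X=2, W=3, Y=0) weight 1/162
  (Z=1, X=2, W=3, Y=1) weight 2/81
  (Z=1, X=2, W=3, Y=2) weight 2/81
  (Z=1, X=4, W=3, Y=0) weight 1/54
  (Z=1, X=4, W=3, Y=1) weight 1/54
  (Z=1, X=4, W=3, Y=2) weight 1/54
Group by X:
  weight(X=2) = 1/18
  weight(X=4) = 1/18
Total weight = 1/18 + 1/18 = 1/9
P(X=2 | obs) = 1/18 / 1/9 = 1/2
P(X=4 | obs) = 1/18 / 1/9 = 1/2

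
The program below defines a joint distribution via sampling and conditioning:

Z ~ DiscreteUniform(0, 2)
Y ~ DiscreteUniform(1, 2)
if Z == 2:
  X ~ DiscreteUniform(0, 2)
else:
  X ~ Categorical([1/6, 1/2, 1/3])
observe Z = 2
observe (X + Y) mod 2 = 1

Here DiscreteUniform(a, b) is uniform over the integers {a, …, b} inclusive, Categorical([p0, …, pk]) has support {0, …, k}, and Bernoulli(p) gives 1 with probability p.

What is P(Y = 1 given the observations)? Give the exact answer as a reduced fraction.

Enumerate traces; 3 have nonzero weight after conditioning:
  (Z=2, Y=1, X=0) weight 1/18
  (Z=2, Y=1, X=2) weight 1/18
  (Z=2, Y=2, X=1) weight 1/18
Group by Y:
  weight(Y=1) = 1/9
  weight(Y=2) = 1/18
Total weight = 1/9 + 1/18 = 1/6
P(Y=1 | obs) = 1/9 / 1/6 = 2/3
P(Y=2 | obs) = 1/18 / 1/6 = 1/3

P(Y = 1 | obs) = 2/3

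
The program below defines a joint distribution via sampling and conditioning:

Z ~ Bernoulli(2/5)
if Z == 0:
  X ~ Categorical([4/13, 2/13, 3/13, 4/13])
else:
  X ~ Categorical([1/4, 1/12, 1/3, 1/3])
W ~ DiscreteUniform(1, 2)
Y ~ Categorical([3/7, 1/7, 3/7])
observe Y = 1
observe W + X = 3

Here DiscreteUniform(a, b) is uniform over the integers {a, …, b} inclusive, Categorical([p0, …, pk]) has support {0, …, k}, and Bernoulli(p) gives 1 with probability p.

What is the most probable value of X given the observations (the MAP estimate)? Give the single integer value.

Enumerate traces; 4 have nonzero weight after conditioning:
  (Z=0, X=1, W=2, Y=1) weight 3/455
  (Z=0, X=2, W=1, Y=1) weight 9/910
  (Z=1, X=1, W=2, Y=1) weight 1/420
  (Z=1, X=2, W=1, Y=1) weight 1/105
Group by X:
  weight(X=1) = 7/780
  weight(X=2) = 53/2730
Total weight = 7/780 + 53/2730 = 31/1092
P(X=1 | obs) = 7/780 / 31/1092 = 49/155
P(X=2 | obs) = 53/2730 / 31/1092 = 106/155
argmax = 2

argmax_v P(X = v | obs) = 2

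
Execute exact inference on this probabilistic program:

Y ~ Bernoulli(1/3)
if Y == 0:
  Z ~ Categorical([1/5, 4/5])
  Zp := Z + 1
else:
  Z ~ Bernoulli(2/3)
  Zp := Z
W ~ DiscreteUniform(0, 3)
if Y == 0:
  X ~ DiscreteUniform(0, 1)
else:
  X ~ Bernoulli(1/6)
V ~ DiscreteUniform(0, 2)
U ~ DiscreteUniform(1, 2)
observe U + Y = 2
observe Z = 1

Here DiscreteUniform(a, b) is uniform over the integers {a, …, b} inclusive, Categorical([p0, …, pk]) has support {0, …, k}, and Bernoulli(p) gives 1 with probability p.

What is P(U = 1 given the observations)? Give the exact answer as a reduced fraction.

Enumerate traces; 48 have nonzero weight after conditioning:
  (Y=0, Z=1, W=0, X=0, V=0, U=2) weight 1/90
  (Y=0, Z=1, W=0, X=0, V=1, U=2) weight 1/90
  (Y=0, Z=1, W=0, X=0, V=2, U=2) weight 1/90
  (Y=0, Z=1, W=0, X=1, V=0, U=2) weight 1/90
  (Y=0, Z=1, W=0, X=1, V=1, U=2) weight 1/90
  (Y=0, Z=1, W=0, X=1, V=2, U=2) weight 1/90
  (Y=0, Z=1, W=1, X=0, V=0, U=2) weight 1/90
  (Y=0, Z=1, W=1, X=0, V=1, U=2) weight 1/90
  (Y=1, Z=1, W=0, X=0, V=0, U=1) weight 5/648
  … 39 more
Group by U:
  weight(U=1) = 1/9
  weight(U=2) = 4/15
Total weight = 1/9 + 4/15 = 17/45
P(U=1 | obs) = 1/9 / 17/45 = 5/17
P(U=2 | obs) = 4/15 / 17/45 = 12/17

P(U = 1 | obs) = 5/17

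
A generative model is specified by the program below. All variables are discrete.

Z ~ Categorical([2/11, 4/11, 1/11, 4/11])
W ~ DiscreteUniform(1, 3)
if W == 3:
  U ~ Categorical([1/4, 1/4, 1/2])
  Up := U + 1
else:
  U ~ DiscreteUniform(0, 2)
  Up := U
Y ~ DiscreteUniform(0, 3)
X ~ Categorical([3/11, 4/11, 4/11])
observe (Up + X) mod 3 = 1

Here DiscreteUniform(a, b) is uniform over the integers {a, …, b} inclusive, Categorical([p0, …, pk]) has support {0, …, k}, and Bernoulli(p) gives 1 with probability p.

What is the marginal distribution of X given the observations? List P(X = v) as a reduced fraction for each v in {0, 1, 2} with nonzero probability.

P(X=0) = 33/133, P(X=1) = 8/19, P(X=2) = 44/133

Enumerate traces; 144 have nonzero weight after conditioning:
  (Z=0, W=1, U=0, Y=0, X=1) weight 2/1089
  (Z=0, W=1, U=0, Y=1, X=1) weight 2/1089
  (Z=0, W=1, U=0, Y=2, X=1) weight 2/1089
  (Z=0, W=1, U=0, Y=3, X=1) weight 2/1089
  (Z=0, W=1, U=1, Y=0, X=0) weight 1/726
  (Z=0, W=1, U=1, Y=1, X=0) weight 1/726
  (Z=0, W=1, U=1, Y=2, X=0) weight 1/726
  (Z=0, W=1, U=1, Y=3, X=0) weight 1/726
  (Z=0, W=1, U=2, Y=0, X=2) weight 2/1089
  … 135 more
Group by X:
  weight(X=0) = 1/12
  weight(X=1) = 14/99
  weight(X=2) = 1/9
Total weight = 1/12 + 14/99 + 1/9 = 133/396
P(X=0 | obs) = 1/12 / 133/396 = 33/133
P(X=1 | obs) = 14/99 / 133/396 = 8/19
P(X=2 | obs) = 1/9 / 133/396 = 44/133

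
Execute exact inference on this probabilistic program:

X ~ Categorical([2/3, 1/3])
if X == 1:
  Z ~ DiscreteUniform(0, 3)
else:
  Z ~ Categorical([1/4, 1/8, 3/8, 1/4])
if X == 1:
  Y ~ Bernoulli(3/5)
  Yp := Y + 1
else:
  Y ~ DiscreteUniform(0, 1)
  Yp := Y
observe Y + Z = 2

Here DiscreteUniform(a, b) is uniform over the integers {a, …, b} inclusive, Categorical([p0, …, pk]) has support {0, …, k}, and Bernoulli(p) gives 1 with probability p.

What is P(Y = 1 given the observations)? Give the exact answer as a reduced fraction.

Enumerate traces; 4 have nonzero weight after conditioning:
  (X=0, Z=1, Y=1) weight 1/24
  (X=0, Z=2, Y=0) weight 1/8
  (X=1, Z=1, Y=1) weight 1/20
  (X=1, Z=2, Y=0) weight 1/30
Group by Y:
  weight(Y=0) = 19/120
  weight(Y=1) = 11/120
Total weight = 19/120 + 11/120 = 1/4
P(Y=0 | obs) = 19/120 / 1/4 = 19/30
P(Y=1 | obs) = 11/120 / 1/4 = 11/30

P(Y = 1 | obs) = 11/30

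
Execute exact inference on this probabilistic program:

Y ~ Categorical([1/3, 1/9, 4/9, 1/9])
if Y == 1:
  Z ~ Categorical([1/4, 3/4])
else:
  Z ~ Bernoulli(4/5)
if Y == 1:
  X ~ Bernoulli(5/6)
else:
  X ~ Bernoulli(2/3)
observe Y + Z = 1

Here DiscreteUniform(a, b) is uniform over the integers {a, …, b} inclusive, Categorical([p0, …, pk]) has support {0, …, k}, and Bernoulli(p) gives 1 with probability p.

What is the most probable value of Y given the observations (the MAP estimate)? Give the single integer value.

argmax_v P(Y = v | obs) = 0

Enumerate traces; 4 have nonzero weight after conditioning:
  (Y=0, Z=1, X=0) weight 4/45
  (Y=0, Z=1, X=1) weight 8/45
  (Y=1, Z=0, X=0) weight 1/216
  (Y=1, Z=0, X=1) weight 5/216
Group by Y:
  weight(Y=0) = 4/15
  weight(Y=1) = 1/36
Total weight = 4/15 + 1/36 = 53/180
P(Y=0 | obs) = 4/15 / 53/180 = 48/53
P(Y=1 | obs) = 1/36 / 53/180 = 5/53
argmax = 0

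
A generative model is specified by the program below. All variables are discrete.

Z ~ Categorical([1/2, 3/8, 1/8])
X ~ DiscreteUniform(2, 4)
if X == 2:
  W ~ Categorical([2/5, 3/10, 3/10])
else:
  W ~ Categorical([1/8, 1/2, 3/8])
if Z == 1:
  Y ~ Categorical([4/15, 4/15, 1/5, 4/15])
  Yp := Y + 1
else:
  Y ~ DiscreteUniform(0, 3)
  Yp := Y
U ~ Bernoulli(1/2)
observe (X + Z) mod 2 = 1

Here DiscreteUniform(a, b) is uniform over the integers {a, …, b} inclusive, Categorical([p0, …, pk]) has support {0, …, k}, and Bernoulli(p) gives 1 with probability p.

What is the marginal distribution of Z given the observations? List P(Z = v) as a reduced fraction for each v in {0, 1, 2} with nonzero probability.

P(Z=0) = 4/11, P(Z=1) = 6/11, P(Z=2) = 1/11

Enumerate traces; 96 have nonzero weight after conditioning:
  (Z=0, X=3, W=0, Y=0, U=0) weight 1/384
  (Z=0, X=3, W=0, Y=0, U=1) weight 1/384
  (Z=0, X=3, W=0, Y=1, U=0) weight 1/384
  (Z=0, X=3, W=0, Y=1, U=1) weight 1/384
  (Z=0, X=3, W=0, Y=2, U=0) weight 1/384
  (Z=0, X=3, W=0, Y=2, U=1) weight 1/384
  (Z=0, X=3, W=0, Y=3, U=0) weight 1/384
  (Z=0, X=3, W=0, Y=3, U=1) weight 1/384
  (Z=1, X=2, W=0, Y=0, U=0) weight 1/150
  (Z=2, X=3, W=0, Y=0, U=0) weight 1/1536
  … 86 more
Group by Z:
  weight(Z=0) = 1/6
  weight(Z=1) = 1/4
  weight(Z=2) = 1/24
Total weight = 1/6 + 1/4 + 1/24 = 11/24
P(Z=0 | obs) = 1/6 / 11/24 = 4/11
P(Z=1 | obs) = 1/4 / 11/24 = 6/11
P(Z=2 | obs) = 1/24 / 11/24 = 1/11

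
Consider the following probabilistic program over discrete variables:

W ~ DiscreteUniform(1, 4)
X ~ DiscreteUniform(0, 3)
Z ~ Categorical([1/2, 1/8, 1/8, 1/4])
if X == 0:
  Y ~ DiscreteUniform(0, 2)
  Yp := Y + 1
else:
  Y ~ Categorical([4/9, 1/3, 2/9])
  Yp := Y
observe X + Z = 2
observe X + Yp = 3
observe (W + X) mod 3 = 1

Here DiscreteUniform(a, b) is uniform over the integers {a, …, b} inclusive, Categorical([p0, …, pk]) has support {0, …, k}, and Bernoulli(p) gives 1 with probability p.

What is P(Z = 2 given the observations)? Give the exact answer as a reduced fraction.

Enumerate traces; 4 have nonzero weight after conditioning:
  (W=1, X=0, Z=2, Y=2) weight 1/384
  (W=2, X=2, Z=0, Y=1) weight 1/96
  (W=3, X=1, Z=1, Y=2) weight 1/576
  (W=4, X=0, Z=2, Y=2) weight 1/384
Group by Z:
  weight(Z=0) = 1/96
  weight(Z=1) = 1/576
  weight(Z=2) = 1/192
Total weight = 1/96 + 1/576 + 1/192 = 5/288
P(Z=0 | obs) = 1/96 / 5/288 = 3/5
P(Z=1 | obs) = 1/576 / 5/288 = 1/10
P(Z=2 | obs) = 1/192 / 5/288 = 3/10

P(Z = 2 | obs) = 3/10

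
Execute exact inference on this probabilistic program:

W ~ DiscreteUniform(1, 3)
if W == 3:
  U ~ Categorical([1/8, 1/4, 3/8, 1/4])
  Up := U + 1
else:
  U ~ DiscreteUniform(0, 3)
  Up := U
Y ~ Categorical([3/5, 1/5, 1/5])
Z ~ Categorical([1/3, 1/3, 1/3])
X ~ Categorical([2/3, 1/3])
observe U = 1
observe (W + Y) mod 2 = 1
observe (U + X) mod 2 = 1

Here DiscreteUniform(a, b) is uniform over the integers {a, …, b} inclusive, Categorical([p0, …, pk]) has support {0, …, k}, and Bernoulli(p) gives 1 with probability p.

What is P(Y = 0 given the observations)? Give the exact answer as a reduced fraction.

P(Y = 0 | obs) = 2/3

Enumerate traces; 15 have nonzero weight after conditioning:
  (W=1, U=1, Y=0, Z=0, X=0) weight 1/90
  (W=1, U=1, Y=0, Z=1, X=0) weight 1/90
  (W=1, U=1, Y=0, Z=2, X=0) weight 1/90
  (W=1, U=1, Y=2, Z=0, X=0) weight 1/270
  (W=1, U=1, Y=2, Z=1, X=0) weight 1/270
  (W=1, U=1, Y=2, Z=2, X=0) weight 1/270
  (W=2, U=1, Y=1, Z=0, X=0) weight 1/270
  (W=2, U=1, Y=1, Z=1, X=0) weight 1/270
  … 7 more
Group by Y:
  weight(Y=0) = 1/15
  weight(Y=1) = 1/90
  weight(Y=2) = 1/45
Total weight = 1/15 + 1/90 + 1/45 = 1/10
P(Y=0 | obs) = 1/15 / 1/10 = 2/3
P(Y=1 | obs) = 1/90 / 1/10 = 1/9
P(Y=2 | obs) = 1/45 / 1/10 = 2/9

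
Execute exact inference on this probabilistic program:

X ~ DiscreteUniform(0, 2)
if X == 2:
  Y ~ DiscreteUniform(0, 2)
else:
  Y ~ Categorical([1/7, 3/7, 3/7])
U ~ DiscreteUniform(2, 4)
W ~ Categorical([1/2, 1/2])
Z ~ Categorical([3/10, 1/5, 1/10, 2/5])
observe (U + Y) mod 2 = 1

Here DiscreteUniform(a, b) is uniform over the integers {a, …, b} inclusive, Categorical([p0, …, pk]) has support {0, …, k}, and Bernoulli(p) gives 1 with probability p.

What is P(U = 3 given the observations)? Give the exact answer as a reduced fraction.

Enumerate traces; 96 have nonzero weight after conditioning:
  (X=0, Y=0, U=3, W=0, Z=0) weight 1/420
  (X=0, Y=0, U=3, W=0, Z=1) weight 1/630
  (X=0, Y=0, U=3, W=0, Z=2) weight 1/1260
  (X=0, Y=0, U=3, W=0, Z=3) weight 1/315
  (X=0, Y=0, U=3, W=1, Z=0) weight 1/420
  (X=0, Y=0, U=3, W=1, Z=1) weight 1/630
  (X=0, Y=0, U=3, W=1, Z=2) weight 1/1260
  (X=0, Y=0, U=3, W=1, Z=3) weight 1/315
  (X=0, Y=1, U=2, W=0, Z=0) weight 1/140
  (X=0, Y=1, U=4, W=0, Z=0) weight 1/140
  … 86 more
Group by U:
  weight(U=2) = 25/189
  weight(U=3) = 38/189
  weight(U=4) = 25/189
Total weight = 25/189 + 38/189 + 25/189 = 88/189
P(U=2 | obs) = 25/189 / 88/189 = 25/88
P(U=3 | obs) = 38/189 / 88/189 = 19/44
P(U=4 | obs) = 25/189 / 88/189 = 25/88

P(U = 3 | obs) = 19/44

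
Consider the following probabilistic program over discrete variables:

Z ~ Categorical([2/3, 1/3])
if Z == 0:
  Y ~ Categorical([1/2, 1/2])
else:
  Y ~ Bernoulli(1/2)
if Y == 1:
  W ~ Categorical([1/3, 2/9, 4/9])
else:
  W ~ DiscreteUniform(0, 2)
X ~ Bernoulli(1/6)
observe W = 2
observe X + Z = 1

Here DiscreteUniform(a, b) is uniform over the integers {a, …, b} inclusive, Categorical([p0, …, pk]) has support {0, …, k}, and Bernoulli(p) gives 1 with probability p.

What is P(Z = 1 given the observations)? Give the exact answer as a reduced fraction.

P(Z = 1 | obs) = 5/7

Enumerate traces; 4 have nonzero weight after conditioning:
  (Z=0, Y=0, W=2, X=1) weight 1/54
  (Z=0, Y=1, W=2, X=1) weight 2/81
  (Z=1, Y=0, W=2, X=0) weight 5/108
  (Z=1, Y=1, W=2, X=0) weight 5/81
Group by Z:
  weight(Z=0) = 7/162
  weight(Z=1) = 35/324
Total weight = 7/162 + 35/324 = 49/324
P(Z=0 | obs) = 7/162 / 49/324 = 2/7
P(Z=1 | obs) = 35/324 / 49/324 = 5/7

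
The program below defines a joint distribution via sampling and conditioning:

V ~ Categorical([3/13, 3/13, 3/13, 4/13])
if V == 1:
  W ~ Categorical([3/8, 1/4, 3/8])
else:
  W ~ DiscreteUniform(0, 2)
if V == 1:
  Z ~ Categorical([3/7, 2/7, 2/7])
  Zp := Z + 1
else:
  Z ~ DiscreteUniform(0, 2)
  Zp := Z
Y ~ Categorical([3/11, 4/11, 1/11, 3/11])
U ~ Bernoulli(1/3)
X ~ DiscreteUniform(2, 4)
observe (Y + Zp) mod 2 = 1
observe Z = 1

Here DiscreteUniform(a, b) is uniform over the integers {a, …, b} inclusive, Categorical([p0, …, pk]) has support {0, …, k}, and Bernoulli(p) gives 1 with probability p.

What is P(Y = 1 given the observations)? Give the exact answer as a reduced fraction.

P(Y = 1 | obs) = 36/203

Enumerate traces; 144 have nonzero weight after conditioning:
  (V=0, W=0, Z=1, Y=0, U=0, X=2) weight 2/1287
  (V=0, W=0, Z=1, Y=0, U=0, X=3) weight 2/1287
  (V=0, W=0, Z=1, Y=0, U=0, X=4) weight 2/1287
  (V=0, W=0, Z=1, Y=0, U=1, X=2) weight 1/1287
  (V=0, W=0, Z=1, Y=0, U=1, X=3) weight 1/1287
  (V=0, W=0, Z=1, Y=0, U=1, X=4) weight 1/1287
  (V=0, W=0, Z=1, Y=2, U=0, X=2) weight 2/3861
  (V=0, W=0, Z=1, Y=2, U=0, X=3) weight 2/3861
  (V=1, W=0, Z=1, Y=1, U=0, X=2) weight 2/1001
  (V=1, W=0, Z=1, Y=3, U=0, X=2) weight 3/2002
  … 134 more
Group by Y:
  weight(Y=0) = 10/143
  weight(Y=1) = 24/1001
  weight(Y=2) = 10/429
  weight(Y=3) = 18/1001
Total weight = 10/143 + 24/1001 + 10/429 + 18/1001 = 58/429
P(Y=0 | obs) = 10/143 / 58/429 = 15/29
P(Y=1 | obs) = 24/1001 / 58/429 = 36/203
P(Y=2 | obs) = 10/429 / 58/429 = 5/29
P(Y=3 | obs) = 18/1001 / 58/429 = 27/203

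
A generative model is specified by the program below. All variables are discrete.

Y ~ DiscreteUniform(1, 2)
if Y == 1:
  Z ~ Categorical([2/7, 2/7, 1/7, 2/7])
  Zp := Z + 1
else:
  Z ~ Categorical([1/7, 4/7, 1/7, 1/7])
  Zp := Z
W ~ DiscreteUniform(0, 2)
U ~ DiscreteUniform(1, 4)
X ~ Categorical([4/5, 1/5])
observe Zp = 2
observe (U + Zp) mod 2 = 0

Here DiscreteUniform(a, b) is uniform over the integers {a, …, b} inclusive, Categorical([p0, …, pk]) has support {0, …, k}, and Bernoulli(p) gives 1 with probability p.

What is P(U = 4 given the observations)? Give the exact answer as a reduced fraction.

P(U = 4 | obs) = 1/2

Enumerate traces; 24 have nonzero weight after conditioning:
  (Y=1, Z=1, W=0, U=2, X=0) weight 1/105
  (Y=1, Z=1, W=0, U=2, X=1) weight 1/420
  (Y=1, Z=1, W=0, U=4, X=0) weight 1/105
  (Y=1, Z=1, W=0, U=4, X=1) weight 1/420
  (Y=1, Z=1, W=1, U=2, X=0) weight 1/105
  (Y=1, Z=1, W=1, U=2, X=1) weight 1/420
  (Y=1, Z=1, W=1, U=4, X=0) weight 1/105
  (Y=1, Z=1, W=1, U=4, X=1) weight 1/420
  … 16 more
Group by U:
  weight(U=2) = 3/56
  weight(U=4) = 3/56
Total weight = 3/56 + 3/56 = 3/28
P(U=2 | obs) = 3/56 / 3/28 = 1/2
P(U=4 | obs) = 3/56 / 3/28 = 1/2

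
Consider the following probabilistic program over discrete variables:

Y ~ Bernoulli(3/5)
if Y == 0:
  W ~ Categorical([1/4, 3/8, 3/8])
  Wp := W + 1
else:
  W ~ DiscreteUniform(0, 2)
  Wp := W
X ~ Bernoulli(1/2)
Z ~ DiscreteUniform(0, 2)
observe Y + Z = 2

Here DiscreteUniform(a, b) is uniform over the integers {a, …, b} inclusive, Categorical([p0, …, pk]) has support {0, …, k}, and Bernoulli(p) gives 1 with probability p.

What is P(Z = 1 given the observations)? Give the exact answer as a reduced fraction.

Enumerate traces; 12 have nonzero weight after conditioning:
  (Y=0, W=0, X=0, Z=2) weight 1/60
  (Y=0, W=0, X=1, Z=2) weight 1/60
  (Y=0, W=1, X=0, Z=2) weight 1/40
  (Y=0, W=1, X=1, Z=2) weight 1/40
  (Y=0, W=2, X=0, Z=2) weight 1/40
  (Y=0, W=2, X=1, Z=2) weight 1/40
  (Y=1, W=0, X=0, Z=1) weight 1/30
  (Y=1, W=0, X=1, Z=1) weight 1/30
  … 4 more
Group by Z:
  weight(Z=1) = 1/5
  weight(Z=2) = 2/15
Total weight = 1/5 + 2/15 = 1/3
P(Z=1 | obs) = 1/5 / 1/3 = 3/5
P(Z=2 | obs) = 2/15 / 1/3 = 2/5

P(Z = 1 | obs) = 3/5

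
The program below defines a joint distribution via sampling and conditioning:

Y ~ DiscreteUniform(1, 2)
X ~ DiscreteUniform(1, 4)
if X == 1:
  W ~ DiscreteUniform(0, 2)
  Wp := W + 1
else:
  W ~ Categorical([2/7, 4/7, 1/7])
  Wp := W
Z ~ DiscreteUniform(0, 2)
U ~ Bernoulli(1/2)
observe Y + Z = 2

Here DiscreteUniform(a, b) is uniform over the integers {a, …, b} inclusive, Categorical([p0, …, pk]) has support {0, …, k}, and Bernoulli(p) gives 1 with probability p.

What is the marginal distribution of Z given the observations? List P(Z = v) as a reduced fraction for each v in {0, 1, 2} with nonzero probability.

P(Z=0) = 1/2, P(Z=1) = 1/2

Enumerate traces; 48 have nonzero weight after conditioning:
  (Y=1, X=1, W=0, Z=1, U=0) weight 1/144
  (Y=1, X=1, W=0, Z=1, U=1) weight 1/144
  (Y=1, X=1, W=1, Z=1, U=0) weight 1/144
  (Y=1, X=1, W=1, Z=1, U=1) weight 1/144
  (Y=1, X=1, W=2, Z=1, U=0) weight 1/144
  (Y=1, X=1, W=2, Z=1, U=1) weight 1/144
  (Y=1, X=2, W=0, Z=1, U=0) weight 1/168
  (Y=1, X=2, W=0, Z=1, U=1) weight 1/168
  (Y=2, X=1, W=0, Z=0, U=0) weight 1/144
  … 39 more
Group by Z:
  weight(Z=0) = 1/6
  weight(Z=1) = 1/6
Total weight = 1/6 + 1/6 = 1/3
P(Z=0 | obs) = 1/6 / 1/3 = 1/2
P(Z=1 | obs) = 1/6 / 1/3 = 1/2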